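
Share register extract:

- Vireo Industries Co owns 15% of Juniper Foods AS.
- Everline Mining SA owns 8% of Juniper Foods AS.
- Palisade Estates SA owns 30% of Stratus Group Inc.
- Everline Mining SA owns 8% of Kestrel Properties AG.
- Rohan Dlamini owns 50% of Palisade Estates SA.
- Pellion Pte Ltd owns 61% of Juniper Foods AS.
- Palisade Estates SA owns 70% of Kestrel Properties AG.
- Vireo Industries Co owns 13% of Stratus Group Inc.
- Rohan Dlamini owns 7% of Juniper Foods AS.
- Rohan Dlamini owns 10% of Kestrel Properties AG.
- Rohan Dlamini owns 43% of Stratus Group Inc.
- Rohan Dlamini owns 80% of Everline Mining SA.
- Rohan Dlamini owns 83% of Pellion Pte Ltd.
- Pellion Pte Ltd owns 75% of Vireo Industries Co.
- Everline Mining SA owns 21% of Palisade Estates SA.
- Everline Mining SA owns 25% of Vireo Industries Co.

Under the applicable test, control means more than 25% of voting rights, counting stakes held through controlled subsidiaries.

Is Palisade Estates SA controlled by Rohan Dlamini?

Rohan holds 80% of Everline, so Rohan controls Everline.
Rohan and Everline together hold 50% + 21% = 71% of Palisade, so Rohan controls Palisade.

Yes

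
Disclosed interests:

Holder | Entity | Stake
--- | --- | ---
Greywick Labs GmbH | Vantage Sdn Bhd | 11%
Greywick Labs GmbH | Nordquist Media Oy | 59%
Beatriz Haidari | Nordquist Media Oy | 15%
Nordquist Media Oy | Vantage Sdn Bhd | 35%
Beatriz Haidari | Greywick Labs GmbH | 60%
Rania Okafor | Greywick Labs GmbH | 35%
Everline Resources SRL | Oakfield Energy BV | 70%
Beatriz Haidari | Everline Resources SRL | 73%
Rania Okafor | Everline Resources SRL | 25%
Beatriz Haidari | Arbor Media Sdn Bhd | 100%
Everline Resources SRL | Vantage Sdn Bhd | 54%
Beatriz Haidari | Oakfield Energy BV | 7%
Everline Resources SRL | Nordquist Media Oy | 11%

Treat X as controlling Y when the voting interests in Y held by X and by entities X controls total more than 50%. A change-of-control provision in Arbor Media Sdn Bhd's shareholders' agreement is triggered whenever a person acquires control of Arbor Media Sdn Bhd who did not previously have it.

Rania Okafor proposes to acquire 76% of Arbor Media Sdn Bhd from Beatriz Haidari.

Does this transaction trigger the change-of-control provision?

The purchase adds only to Rania's holdings (Beatriz's stake shrinks), so Rania is the only person who could newly come to control Arbor.
Rania's largest direct stake is 35% in Greywick, which does not meet the threshold, so Rania controls no company.
Neither Rania nor any entity Rania controls holds any voting interest in Arbor.
So before the transaction, Rania does not control Arbor.
After the purchase, Rania holds 76% of Arbor directly, and Beatriz's stake falls to 24%.
Rania holds 76% of Arbor, so Rania controls Arbor.
Rania did not control Arbor before and does after, so the clause is triggered.

Yes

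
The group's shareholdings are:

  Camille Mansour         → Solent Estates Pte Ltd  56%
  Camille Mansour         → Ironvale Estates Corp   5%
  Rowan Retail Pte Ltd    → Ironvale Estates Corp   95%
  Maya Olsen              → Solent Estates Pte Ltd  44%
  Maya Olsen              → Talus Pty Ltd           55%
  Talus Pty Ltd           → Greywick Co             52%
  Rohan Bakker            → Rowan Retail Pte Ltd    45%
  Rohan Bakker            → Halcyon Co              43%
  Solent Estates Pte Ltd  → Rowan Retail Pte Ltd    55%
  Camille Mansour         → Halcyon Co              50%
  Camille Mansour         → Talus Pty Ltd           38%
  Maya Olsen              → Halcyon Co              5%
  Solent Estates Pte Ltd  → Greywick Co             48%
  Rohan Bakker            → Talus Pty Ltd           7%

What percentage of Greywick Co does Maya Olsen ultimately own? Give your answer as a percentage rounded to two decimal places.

Maya reaches Greywick along 2 paths.
Via Talus: 55% × 52% = 28.6%.
Via Solent: 44% × 48% = 21.12%.
Total: 28.6% + 21.12% = 49.72%.

49.72%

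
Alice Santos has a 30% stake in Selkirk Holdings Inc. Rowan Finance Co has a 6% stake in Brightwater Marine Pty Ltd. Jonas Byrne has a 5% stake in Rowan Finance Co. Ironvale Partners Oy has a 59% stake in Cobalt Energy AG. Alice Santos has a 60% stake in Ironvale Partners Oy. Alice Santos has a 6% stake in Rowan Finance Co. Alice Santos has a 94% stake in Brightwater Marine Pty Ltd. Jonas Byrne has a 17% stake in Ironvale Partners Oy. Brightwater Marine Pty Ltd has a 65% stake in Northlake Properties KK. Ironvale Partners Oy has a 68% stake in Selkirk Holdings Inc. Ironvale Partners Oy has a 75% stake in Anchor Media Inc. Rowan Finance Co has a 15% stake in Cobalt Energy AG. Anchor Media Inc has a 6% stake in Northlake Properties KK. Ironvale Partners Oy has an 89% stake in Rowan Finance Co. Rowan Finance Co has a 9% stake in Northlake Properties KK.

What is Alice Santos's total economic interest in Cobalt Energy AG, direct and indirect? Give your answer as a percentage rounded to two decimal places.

Alice reaches Cobalt along 3 paths.
Via Ironvale: 60% × 59% = 35.4%.
Via Rowan: 6% × 15% = 0.9%.
Via Ironvale → Rowan: 60% × 89% × 15% = 8.01%.
Total: 35.4% + 0.9% + 8.01% = 44.31%.

44.31%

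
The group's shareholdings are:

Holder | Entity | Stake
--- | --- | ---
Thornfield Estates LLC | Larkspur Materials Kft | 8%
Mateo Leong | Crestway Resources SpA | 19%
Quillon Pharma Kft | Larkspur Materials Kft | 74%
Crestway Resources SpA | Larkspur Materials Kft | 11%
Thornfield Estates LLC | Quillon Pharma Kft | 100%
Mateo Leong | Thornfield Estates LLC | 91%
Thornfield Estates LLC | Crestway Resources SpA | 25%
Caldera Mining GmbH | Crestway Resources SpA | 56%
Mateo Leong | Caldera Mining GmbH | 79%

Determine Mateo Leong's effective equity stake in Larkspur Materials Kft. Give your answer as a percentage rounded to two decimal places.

84.08%

Mateo reaches Larkspur along 5 paths.
Via Thornfield → Quillon: 91% × 100% × 74% = 67.34%.
Via Thornfield: 91% × 8% = 7.28%.
Via Caldera → Crestway: 79% × 56% × 11% = 4.8664%.
Via Thornfield → Crestway: 91% × 25% × 11% = 2.5025%.
Via Crestway: 19% × 11% = 2.09%.
Total: 67.34% + 7.28% + 4.8664% + 2.5025% + 2.09% = 84.0789%.
Rounded: 84.08%.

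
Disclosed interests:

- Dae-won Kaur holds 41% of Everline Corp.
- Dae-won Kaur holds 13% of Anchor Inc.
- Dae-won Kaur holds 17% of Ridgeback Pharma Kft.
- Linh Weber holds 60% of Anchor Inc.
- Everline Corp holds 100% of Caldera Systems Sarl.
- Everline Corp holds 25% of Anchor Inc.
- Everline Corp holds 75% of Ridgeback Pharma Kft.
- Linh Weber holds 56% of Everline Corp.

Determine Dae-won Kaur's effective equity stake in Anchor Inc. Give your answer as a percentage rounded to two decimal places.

Dae-won reaches Anchor along 2 paths.
Via Everline: 41% × 25% = 10.25%.
Direct stake: 13% = 13%.
Total: 10.25% + 13% = 23.25%.

23.25%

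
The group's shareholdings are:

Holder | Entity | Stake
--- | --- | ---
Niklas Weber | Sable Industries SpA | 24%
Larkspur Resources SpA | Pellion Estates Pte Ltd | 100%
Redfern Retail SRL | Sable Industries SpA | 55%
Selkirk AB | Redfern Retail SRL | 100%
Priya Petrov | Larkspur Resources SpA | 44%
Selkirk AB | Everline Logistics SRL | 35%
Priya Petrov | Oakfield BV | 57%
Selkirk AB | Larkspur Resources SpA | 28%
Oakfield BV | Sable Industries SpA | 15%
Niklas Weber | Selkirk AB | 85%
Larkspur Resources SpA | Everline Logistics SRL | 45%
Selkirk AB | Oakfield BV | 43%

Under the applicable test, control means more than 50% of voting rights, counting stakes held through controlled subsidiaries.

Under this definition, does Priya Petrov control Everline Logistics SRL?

Priya holds 57% of Oakfield, so Priya controls Oakfield.
Neither Priya nor any entity Priya controls holds any voting interest in Everline.
So Priya does not control Everline.

No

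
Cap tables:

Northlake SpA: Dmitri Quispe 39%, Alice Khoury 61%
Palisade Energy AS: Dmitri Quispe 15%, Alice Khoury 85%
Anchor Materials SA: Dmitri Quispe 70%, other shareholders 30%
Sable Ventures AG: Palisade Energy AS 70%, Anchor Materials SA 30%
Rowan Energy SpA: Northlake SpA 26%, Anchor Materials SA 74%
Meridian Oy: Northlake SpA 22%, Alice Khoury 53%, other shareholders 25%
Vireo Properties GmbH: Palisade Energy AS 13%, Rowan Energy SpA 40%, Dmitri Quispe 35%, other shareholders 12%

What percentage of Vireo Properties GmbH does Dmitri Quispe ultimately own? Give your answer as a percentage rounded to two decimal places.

61.73%

Dmitri reaches Vireo along 4 paths.
Via Palisade: 15% × 13% = 1.95%.
Via Northlake → Rowan: 39% × 26% × 40% = 4.056%.
Via Anchor → Rowan: 70% × 74% × 40% = 20.72%.
Direct stake: 35% = 35%.
Total: 1.95% + 4.056% + 20.72% + 35% = 61.726%.
Rounded: 61.73%.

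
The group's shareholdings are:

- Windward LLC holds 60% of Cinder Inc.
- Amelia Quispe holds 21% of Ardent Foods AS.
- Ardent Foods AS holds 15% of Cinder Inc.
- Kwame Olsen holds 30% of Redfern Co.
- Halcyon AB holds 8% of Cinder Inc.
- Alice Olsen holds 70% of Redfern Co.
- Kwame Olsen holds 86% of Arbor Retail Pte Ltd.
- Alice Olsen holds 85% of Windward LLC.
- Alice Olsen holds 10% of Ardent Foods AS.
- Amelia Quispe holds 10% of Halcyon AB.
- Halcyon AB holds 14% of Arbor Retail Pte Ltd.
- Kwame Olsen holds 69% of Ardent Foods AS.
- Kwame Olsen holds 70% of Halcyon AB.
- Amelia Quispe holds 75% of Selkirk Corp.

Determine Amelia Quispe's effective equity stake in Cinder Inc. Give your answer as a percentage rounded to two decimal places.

Amelia reaches Cinder along 2 paths.
Via Halcyon: 10% × 8% = 0.8%.
Via Ardent: 21% × 15% = 3.15%.
Total: 0.8% + 3.15% = 3.95%.

3.95%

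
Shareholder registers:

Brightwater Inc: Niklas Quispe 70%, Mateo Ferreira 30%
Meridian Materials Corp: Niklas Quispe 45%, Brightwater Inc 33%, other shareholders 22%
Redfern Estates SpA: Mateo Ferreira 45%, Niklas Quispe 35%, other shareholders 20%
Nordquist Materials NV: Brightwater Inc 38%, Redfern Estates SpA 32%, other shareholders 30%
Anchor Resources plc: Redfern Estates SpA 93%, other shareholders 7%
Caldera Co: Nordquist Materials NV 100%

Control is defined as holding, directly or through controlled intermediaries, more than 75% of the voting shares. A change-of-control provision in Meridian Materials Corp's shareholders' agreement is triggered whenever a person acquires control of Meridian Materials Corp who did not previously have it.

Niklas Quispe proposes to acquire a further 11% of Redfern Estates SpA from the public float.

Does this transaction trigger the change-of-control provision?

No

The purchase changes only Niklas's holdings, so Niklas is the only person who could newly come to control Meridian.
Niklas's largest direct stake is 70% in Brightwater, which does not meet the threshold, so Niklas controls no company.
In Meridian, Niklas's side holds only 45%, not > 75%.
So before the transaction, Niklas does not control Meridian.
After the purchase, Niklas's direct stake in Redfern rises to 35% + 11% = 46%.
Niklas's side now holds 46% of Redfern, not > 75%, so Niklas still does not control Redfern.
After the transaction, Niklas's side holds 45% of Meridian, not > 75%, so Niklas still does not control Meridian.
No new person acquires control, so the clause is not triggered.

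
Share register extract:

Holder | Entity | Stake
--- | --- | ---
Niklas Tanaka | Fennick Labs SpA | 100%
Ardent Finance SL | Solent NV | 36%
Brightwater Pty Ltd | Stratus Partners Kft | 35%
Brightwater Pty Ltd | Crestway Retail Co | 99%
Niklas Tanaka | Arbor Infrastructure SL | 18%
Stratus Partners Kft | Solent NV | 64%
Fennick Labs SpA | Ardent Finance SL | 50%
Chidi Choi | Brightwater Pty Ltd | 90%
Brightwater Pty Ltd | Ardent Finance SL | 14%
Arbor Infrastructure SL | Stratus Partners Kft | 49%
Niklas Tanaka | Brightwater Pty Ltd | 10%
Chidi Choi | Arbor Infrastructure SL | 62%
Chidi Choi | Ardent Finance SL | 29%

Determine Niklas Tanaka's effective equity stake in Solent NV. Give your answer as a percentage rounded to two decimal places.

26.39%

Niklas reaches Solent along 4 paths.
Via Brightwater → Stratus: 10% × 35% × 64% = 2.24%.
Via Arbor → Stratus: 18% × 49% × 64% = 5.6448%.
Via Fennick → Ardent: 100% × 50% × 36% = 18%.
Via Brightwater → Ardent: 10% × 14% × 36% = 0.504%.
Total: 2.24% + 5.6448% + 18% + 0.504% = 26.3888%.
Rounded: 26.39%.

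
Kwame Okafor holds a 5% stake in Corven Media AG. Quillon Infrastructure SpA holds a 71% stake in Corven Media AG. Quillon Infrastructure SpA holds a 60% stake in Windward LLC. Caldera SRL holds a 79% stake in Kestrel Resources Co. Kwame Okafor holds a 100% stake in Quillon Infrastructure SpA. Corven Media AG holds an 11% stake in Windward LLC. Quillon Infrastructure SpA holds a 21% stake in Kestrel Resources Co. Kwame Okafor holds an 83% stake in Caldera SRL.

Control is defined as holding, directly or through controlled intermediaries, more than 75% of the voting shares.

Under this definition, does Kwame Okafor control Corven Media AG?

Kwame holds 100% of Quillon, so Kwame controls Quillon.
Kwame and Quillon together hold 5% + 71% = 76% of Corven, so Kwame controls Corven.

Yes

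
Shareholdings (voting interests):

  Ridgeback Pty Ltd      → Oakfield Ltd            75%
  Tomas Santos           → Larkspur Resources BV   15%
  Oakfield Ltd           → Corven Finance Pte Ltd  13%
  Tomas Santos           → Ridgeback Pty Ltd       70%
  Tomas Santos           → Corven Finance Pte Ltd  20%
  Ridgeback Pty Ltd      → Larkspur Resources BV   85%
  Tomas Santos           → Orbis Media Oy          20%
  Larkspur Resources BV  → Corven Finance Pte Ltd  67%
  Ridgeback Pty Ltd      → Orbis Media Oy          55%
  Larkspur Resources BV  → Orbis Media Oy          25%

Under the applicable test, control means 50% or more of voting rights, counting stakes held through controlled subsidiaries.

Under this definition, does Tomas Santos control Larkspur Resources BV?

Tomas holds 70% of Ridgeback, so Tomas controls Ridgeback.
Ridgeback and Tomas together hold 85% + 15% = 100% of Larkspur, so Tomas controls Larkspur.

Yes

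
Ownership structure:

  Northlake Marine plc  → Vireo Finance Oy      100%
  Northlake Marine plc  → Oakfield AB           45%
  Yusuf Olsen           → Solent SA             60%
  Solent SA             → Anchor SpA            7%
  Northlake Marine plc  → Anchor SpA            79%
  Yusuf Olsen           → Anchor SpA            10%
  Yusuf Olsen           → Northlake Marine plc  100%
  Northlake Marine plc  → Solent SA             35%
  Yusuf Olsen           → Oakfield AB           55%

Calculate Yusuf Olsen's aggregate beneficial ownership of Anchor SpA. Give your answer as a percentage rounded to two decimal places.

Yusuf reaches Anchor along 4 paths.
Direct stake: 10% = 10%.
Via Northlake: 100% × 79% = 79%.
Via Northlake → Solent: 100% × 35% × 7% = 2.45%.
Via Solent: 60% × 7% = 4.2%.
Total: 10% + 79% + 2.45% + 4.2% = 95.65%.

95.65%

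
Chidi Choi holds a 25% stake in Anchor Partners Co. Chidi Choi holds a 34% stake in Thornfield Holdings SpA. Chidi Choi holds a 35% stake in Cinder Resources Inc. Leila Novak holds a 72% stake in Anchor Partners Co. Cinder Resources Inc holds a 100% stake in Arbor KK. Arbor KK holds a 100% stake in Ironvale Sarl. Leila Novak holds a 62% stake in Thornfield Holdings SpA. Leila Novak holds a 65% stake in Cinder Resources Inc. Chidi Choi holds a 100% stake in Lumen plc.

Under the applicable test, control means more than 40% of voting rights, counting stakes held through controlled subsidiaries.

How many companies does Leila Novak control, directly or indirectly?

5

Leila holds 62% of Thornfield, so Leila controls Thornfield.
Leila holds 65% of Cinder, so Leila controls Cinder.
Leila holds 72% of Anchor, so Leila controls Anchor.
Cinder holds 100% of Arbor, so Leila controls Arbor.
Arbor holds 100% of Ironvale, so Leila controls Ironvale.
No other company's threshold is met.
Leila controls 5 companies.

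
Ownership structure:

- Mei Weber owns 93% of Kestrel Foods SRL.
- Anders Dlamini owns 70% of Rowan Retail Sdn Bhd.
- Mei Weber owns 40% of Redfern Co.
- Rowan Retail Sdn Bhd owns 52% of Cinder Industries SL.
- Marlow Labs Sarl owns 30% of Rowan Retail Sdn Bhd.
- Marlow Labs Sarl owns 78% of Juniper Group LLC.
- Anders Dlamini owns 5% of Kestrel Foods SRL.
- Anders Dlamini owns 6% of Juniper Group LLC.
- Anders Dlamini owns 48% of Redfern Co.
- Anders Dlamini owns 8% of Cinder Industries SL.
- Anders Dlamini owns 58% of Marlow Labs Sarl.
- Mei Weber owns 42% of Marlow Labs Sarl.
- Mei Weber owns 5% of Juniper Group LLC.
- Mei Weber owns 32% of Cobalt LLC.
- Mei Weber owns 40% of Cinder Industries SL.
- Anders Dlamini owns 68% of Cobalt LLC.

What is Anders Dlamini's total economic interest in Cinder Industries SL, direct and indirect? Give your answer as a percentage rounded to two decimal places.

Anders reaches Cinder along 3 paths.
Via Rowan: 70% × 52% = 36.4%.
Via Marlow → Rowan: 58% × 30% × 52% = 9.048%.
Direct stake: 8% = 8%.
Total: 36.4% + 9.048% + 8% = 53.448%.
Rounded: 53.45%.

53.45%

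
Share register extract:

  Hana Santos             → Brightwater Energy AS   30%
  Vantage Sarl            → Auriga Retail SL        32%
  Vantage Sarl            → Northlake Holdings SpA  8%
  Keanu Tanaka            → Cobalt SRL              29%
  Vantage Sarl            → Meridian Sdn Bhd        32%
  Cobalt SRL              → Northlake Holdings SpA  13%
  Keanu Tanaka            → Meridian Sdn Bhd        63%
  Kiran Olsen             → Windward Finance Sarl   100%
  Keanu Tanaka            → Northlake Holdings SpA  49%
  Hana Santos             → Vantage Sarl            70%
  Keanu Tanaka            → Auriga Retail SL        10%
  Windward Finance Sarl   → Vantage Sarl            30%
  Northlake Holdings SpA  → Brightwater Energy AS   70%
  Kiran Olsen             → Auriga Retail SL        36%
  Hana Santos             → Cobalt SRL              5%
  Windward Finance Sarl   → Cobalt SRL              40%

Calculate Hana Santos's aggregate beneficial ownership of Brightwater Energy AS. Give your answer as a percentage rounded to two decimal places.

34.38%

Hana reaches Brightwater along 3 paths.
Via Vantage → Northlake: 70% × 8% × 70% = 3.92%.
Via Cobalt → Northlake: 5% × 13% × 70% = 0.455%.
Direct stake: 30% = 30%.
Total: 3.92% + 0.455% + 30% = 34.375%.
Rounded: 34.38%.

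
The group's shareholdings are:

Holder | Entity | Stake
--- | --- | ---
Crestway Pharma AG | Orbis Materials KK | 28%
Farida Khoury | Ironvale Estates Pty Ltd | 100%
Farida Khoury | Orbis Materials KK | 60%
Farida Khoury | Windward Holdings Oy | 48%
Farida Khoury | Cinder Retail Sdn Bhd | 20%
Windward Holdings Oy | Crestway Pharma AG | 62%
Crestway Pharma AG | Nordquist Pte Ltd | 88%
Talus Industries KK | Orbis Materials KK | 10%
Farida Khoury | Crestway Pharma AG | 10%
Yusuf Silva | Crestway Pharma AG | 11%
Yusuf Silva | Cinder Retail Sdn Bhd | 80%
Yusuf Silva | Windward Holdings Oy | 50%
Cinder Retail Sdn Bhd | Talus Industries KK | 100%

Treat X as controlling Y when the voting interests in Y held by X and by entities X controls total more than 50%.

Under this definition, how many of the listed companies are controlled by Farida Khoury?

Farida holds 60% of Orbis, so Farida controls Orbis.
Farida holds 100% of Ironvale, so Farida controls Ironvale.
No other company's threshold is met.
Farida controls 2 companies.

2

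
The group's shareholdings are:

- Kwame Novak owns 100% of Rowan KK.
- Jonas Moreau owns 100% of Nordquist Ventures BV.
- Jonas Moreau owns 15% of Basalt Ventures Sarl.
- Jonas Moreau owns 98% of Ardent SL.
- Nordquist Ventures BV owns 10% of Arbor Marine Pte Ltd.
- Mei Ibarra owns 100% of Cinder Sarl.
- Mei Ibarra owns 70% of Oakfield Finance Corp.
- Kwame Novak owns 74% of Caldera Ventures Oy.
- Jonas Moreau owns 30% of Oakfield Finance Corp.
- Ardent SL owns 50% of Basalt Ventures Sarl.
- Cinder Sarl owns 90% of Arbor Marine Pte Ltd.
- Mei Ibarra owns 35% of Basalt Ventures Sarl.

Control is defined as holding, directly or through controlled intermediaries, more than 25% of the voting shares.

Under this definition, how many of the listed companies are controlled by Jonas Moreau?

Jonas holds 98% of Ardent, so Jonas controls Ardent.
Jonas holds 100% of Nordquist, so Jonas controls Nordquist.
Jonas holds 30% of Oakfield, so Jonas controls Oakfield.
Ardent and Jonas together hold 50% + 15% = 65% of Basalt, so Jonas controls Basalt.
No other company's threshold is met.
Jonas controls 4 companies.

4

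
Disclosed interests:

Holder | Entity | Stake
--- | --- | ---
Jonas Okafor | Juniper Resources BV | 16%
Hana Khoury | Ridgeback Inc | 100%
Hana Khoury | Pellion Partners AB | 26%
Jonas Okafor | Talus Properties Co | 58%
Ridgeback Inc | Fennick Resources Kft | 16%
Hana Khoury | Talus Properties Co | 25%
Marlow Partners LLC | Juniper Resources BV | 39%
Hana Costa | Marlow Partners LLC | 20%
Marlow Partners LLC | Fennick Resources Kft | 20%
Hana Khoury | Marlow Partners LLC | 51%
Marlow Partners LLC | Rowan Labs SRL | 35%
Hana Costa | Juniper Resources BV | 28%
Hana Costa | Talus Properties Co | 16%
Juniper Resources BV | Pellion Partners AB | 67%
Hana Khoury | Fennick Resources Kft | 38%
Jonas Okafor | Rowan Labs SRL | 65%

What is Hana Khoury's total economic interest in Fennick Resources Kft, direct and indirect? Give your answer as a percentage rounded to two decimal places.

Hana Khoury reaches Fennick along 3 paths.
Via Marlow: 51% × 20% = 10.2%.
Direct stake: 38% = 38%.
Via Ridgeback: 100% × 16% = 16%.
Total: 10.2% + 38% + 16% = 64.2%.
Rounded: 64.20%.

64.20%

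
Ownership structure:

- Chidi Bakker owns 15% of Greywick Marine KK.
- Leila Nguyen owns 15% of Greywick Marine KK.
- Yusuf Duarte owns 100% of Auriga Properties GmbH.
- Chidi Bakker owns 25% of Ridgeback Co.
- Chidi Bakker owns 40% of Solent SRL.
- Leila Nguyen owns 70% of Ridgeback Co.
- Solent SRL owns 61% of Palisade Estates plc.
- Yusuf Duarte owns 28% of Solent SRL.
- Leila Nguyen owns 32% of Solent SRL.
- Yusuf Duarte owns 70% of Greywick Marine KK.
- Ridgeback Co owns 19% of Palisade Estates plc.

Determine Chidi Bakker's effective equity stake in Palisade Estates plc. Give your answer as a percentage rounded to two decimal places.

29.15%

Chidi reaches Palisade along 2 paths.
Via Ridgeback: 25% × 19% = 4.75%.
Via Solent: 40% × 61% = 24.4%.
Total: 4.75% + 24.4% = 29.15%.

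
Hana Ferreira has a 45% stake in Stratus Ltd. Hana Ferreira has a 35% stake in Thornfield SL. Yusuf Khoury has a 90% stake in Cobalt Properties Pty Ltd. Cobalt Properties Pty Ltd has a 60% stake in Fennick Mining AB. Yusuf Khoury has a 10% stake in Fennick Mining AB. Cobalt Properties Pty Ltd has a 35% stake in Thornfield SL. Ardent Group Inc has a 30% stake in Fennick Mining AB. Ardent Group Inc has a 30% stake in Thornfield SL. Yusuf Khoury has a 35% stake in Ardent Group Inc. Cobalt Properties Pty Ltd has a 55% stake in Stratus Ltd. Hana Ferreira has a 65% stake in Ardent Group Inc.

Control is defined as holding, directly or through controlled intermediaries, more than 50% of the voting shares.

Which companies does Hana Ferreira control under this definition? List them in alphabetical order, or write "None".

Ardent Group Inc, Thornfield SL

Hana holds 65% of Ardent, so Hana controls Ardent.
Hana and Ardent together hold 35% + 30% = 65% of Thornfield, so Hana controls Thornfield.
No other company's threshold is met.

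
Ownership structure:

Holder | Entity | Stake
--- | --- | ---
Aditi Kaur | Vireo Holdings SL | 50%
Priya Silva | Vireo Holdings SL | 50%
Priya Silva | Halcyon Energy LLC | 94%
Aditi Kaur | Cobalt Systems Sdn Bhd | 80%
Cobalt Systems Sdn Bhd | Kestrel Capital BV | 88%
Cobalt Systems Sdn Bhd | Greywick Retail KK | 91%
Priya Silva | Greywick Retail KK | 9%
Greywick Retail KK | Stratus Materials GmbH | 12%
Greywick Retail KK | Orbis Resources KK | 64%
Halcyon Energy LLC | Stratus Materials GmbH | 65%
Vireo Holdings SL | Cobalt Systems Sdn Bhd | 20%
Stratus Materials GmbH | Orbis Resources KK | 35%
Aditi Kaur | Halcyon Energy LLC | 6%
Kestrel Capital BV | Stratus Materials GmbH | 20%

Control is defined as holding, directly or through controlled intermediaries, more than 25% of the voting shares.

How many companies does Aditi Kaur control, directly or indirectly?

6

Aditi holds 50% of Vireo, so Aditi controls Vireo.
Aditi and Vireo together hold 80% + 20% = 100% of Cobalt, so Aditi controls Cobalt.
Cobalt holds 91% of Greywick, so Aditi controls Greywick.
Cobalt holds 88% of Kestrel, so Aditi controls Kestrel.
Kestrel and Greywick together hold 20% + 12% = 32% of Stratus, so Aditi controls Stratus.
Stratus and Greywick together hold 35% + 64% = 99% of Orbis, so Aditi controls Orbis.
No other company's threshold is met.
Aditi controls 6 companies.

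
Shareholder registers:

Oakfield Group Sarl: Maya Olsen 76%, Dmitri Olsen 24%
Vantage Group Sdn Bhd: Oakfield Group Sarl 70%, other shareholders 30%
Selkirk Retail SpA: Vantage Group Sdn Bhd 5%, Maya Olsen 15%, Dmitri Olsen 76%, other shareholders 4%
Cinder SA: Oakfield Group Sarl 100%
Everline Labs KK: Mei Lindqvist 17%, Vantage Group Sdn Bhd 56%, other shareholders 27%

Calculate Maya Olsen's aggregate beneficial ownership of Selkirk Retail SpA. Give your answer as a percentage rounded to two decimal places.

17.66%

Maya reaches Selkirk along 2 paths.
Via Oakfield → Vantage: 76% × 70% × 5% = 2.66%.
Direct stake: 15% = 15%.
Total: 2.66% + 15% = 17.66%.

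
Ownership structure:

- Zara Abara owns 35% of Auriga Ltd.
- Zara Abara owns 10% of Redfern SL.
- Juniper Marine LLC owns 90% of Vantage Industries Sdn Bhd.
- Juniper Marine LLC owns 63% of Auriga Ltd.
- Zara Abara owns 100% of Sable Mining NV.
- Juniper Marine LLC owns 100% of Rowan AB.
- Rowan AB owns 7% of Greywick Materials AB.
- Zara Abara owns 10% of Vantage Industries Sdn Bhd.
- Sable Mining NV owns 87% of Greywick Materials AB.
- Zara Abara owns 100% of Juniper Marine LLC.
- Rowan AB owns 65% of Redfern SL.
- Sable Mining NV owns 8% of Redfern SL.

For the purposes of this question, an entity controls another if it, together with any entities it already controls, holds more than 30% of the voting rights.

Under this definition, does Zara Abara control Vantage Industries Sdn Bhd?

Yes

Zara holds 100% of Juniper, so Zara controls Juniper.
Zara and Juniper together hold 10% + 90% = 100% of Vantage, so Zara controls Vantage.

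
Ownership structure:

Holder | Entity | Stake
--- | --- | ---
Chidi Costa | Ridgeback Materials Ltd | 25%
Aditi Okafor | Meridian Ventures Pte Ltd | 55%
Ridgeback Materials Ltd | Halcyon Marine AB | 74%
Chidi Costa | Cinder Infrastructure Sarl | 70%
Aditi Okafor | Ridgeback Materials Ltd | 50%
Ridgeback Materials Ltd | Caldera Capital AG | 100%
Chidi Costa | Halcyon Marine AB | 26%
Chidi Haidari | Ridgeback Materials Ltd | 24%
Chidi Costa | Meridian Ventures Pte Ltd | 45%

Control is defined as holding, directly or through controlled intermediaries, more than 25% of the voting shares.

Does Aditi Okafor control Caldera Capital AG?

Aditi holds 50% of Ridgeback, so Aditi controls Ridgeback.
Ridgeback holds 100% of Caldera, so Aditi controls Caldera.

Yes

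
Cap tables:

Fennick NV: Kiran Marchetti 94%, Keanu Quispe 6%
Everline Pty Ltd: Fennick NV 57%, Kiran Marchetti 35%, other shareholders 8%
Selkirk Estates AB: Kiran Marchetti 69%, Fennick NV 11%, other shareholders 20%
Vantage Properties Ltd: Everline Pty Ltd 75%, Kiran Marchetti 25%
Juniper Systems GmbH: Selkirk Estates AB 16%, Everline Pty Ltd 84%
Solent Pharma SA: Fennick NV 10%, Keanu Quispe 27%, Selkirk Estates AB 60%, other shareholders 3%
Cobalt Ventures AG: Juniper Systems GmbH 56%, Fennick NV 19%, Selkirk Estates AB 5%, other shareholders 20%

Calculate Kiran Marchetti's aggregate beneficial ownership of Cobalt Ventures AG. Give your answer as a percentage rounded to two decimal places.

70.60%

Kiran reaches Cobalt along 7 paths.
Via Selkirk → Juniper: 69% × 16% × 56% = 6.1824%.
Via Fennick → Selkirk → Juniper: 94% × 11% × 16% × 56% = 0.926464%.
Via Fennick → Everline → Juniper: 94% × 57% × 84% × 56% = 25.204032%.
Via Everline → Juniper: 35% × 84% × 56% = 16.464%.
Via Fennick: 94% × 19% = 17.86%.
Via Selkirk: 69% × 5% = 3.45%.
Via Fennick → Selkirk: 94% × 11% × 5% = 0.517%.
Total: 6.1824% + 0.926464% + 25.204032% + 16.464% + 17.86% + 3.45% + 0.517% = 70.603896%.
Rounded: 70.60%.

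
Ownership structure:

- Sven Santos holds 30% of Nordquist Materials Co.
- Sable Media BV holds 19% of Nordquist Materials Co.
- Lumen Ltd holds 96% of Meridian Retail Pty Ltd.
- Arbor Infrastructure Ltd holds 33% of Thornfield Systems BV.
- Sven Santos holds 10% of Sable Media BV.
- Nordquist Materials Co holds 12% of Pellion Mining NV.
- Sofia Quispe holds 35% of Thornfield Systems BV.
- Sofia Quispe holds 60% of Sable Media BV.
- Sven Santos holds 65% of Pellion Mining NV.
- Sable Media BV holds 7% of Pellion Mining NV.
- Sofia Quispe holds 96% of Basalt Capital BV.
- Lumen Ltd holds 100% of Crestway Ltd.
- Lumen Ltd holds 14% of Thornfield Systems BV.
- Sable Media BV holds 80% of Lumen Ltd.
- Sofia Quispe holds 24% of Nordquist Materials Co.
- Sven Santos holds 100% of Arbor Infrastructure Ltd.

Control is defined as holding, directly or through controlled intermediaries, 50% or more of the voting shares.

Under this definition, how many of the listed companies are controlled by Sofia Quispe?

Sofia holds 60% of Sable, so Sofia controls Sable.
Sable holds 80% of Lumen, so Sofia controls Lumen.
Sofia holds 96% of Basalt, so Sofia controls Basalt.
Lumen holds 96% of Meridian, so Sofia controls Meridian.
Lumen holds 100% of Crestway, so Sofia controls Crestway.
No other company's threshold is met.
Sofia controls 5 companies.

5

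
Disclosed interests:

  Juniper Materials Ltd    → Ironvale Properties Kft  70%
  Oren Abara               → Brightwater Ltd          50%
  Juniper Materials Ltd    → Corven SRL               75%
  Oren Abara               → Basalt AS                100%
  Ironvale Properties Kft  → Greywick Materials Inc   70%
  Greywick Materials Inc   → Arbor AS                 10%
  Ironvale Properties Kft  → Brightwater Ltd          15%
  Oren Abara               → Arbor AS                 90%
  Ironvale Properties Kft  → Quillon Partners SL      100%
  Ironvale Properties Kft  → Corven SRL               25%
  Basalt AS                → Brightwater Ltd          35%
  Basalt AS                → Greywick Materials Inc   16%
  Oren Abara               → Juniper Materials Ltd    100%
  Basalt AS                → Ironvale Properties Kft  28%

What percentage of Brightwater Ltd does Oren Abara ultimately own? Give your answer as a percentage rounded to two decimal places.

Oren reaches Brightwater along 4 paths.
Via Basalt: 100% × 35% = 35%.
Direct stake: 50% = 50%.
Via Juniper → Ironvale: 100% × 70% × 15% = 10.5%.
Via Basalt → Ironvale: 100% × 28% × 15% = 4.2%.
Total: 35% + 50% + 10.5% + 4.2% = 99.7%.
Rounded: 99.70%.

99.70%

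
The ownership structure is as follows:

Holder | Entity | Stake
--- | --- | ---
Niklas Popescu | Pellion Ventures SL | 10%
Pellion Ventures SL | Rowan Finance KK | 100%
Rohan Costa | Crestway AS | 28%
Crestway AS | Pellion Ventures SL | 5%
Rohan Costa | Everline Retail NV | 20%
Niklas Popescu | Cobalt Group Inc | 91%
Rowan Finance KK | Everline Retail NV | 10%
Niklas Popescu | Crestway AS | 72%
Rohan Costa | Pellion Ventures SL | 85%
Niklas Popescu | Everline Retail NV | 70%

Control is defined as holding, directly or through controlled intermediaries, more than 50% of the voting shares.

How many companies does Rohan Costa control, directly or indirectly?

2

Rohan holds 85% of Pellion, so Rohan controls Pellion.
Pellion holds 100% of Rowan, so Rohan controls Rowan.
No other company's threshold is met.
Rohan controls 2 companies.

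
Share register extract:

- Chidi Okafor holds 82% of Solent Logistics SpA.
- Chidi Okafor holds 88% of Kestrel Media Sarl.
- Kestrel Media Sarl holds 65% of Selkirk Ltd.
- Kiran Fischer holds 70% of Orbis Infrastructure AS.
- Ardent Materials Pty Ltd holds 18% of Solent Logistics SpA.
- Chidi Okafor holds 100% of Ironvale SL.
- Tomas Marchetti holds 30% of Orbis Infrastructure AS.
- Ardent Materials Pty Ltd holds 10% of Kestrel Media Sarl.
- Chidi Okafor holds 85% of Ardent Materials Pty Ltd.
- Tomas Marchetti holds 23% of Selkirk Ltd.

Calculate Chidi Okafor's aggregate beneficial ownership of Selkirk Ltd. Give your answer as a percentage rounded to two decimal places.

62.73%

Chidi reaches Selkirk along 2 paths.
Via Kestrel: 88% × 65% = 57.2%.
Via Ardent → Kestrel: 85% × 10% × 65% = 5.525%.
Total: 57.2% + 5.525% = 62.725%.
Rounded: 62.73%.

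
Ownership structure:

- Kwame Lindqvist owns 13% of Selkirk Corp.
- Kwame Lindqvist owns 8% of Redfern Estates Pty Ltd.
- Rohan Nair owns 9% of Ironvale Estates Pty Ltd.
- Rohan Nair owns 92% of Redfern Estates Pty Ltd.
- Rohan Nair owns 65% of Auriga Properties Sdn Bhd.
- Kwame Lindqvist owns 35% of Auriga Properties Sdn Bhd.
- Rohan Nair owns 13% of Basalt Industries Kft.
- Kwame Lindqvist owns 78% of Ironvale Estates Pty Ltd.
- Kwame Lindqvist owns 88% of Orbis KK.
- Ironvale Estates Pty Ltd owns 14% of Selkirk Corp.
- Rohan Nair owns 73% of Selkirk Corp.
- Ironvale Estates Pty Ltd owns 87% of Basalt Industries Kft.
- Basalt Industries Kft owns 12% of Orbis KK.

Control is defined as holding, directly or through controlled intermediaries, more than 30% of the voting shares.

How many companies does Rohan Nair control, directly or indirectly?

Rohan holds 92% of Redfern, so Rohan controls Redfern.
Rohan holds 73% of Selkirk, so Rohan controls Selkirk.
Rohan holds 65% of Auriga, so Rohan controls Auriga.
No other company's threshold is met.
Rohan controls 3 companies.

3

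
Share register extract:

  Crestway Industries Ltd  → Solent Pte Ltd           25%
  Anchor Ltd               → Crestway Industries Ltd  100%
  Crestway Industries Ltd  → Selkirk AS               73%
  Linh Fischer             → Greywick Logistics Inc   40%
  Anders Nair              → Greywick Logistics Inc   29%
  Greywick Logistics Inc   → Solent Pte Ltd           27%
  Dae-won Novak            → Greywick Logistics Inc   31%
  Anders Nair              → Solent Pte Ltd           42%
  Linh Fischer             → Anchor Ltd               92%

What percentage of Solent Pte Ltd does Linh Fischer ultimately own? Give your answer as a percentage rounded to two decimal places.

33.80%

Linh reaches Solent along 2 paths.
Via Anchor → Crestway: 92% × 100% × 25% = 23%.
Via Greywick: 40% × 27% = 10.8%.
Total: 23% + 10.8% = 33.8%.
Rounded: 33.80%.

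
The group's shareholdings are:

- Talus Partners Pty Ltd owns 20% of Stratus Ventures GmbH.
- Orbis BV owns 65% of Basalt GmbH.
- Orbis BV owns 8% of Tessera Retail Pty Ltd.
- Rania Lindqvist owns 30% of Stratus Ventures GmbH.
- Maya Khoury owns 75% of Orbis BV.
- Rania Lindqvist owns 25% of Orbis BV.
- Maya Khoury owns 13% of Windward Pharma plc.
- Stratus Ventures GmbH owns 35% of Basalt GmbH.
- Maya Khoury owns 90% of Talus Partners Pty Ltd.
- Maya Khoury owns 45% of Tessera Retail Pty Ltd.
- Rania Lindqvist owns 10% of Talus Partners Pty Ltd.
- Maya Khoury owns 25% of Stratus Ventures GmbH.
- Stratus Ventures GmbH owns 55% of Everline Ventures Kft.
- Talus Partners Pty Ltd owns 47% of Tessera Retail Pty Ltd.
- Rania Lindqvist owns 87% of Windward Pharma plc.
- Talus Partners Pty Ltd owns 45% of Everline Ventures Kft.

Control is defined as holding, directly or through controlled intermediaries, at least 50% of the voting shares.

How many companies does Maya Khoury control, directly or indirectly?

Maya holds 75% of Orbis, so Maya controls Orbis.
Maya holds 90% of Talus, so Maya controls Talus.
Talus and Orbis and Maya together hold 47% + 8% + 45% = 100% of Tessera, so Maya controls Tessera.
Orbis holds 65% of Basalt, so Maya controls Basalt.
No other company's threshold is met.
Maya controls 4 companies.

4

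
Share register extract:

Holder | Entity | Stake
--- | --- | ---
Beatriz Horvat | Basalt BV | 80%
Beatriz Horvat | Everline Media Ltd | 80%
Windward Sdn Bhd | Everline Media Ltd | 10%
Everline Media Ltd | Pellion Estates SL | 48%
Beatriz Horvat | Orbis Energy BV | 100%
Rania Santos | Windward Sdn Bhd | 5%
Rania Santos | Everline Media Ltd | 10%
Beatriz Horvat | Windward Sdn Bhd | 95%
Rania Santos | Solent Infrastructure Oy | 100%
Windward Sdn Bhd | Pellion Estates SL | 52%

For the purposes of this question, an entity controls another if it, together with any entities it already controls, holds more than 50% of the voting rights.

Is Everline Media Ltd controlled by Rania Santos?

No

Rania holds 100% of Solent, so Rania controls Solent.
In Everline, Rania's side holds only 10%, not > 50%.
So Rania does not control Everline.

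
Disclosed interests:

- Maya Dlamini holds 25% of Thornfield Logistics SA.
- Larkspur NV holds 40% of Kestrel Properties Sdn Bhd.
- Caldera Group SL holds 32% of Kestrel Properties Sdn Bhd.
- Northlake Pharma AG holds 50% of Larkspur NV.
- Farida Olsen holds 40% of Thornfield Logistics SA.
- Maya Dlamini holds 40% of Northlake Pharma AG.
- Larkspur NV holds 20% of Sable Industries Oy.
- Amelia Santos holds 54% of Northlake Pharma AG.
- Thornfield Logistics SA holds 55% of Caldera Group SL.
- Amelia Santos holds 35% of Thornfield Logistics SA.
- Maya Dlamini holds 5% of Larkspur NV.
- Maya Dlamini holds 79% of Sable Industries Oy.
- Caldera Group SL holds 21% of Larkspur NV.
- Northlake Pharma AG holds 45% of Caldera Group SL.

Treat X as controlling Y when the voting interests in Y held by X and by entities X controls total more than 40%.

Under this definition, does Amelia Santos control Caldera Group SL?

Yes

Amelia holds 54% of Northlake, so Amelia controls Northlake.
Northlake holds 45% of Caldera, so Amelia controls Caldera.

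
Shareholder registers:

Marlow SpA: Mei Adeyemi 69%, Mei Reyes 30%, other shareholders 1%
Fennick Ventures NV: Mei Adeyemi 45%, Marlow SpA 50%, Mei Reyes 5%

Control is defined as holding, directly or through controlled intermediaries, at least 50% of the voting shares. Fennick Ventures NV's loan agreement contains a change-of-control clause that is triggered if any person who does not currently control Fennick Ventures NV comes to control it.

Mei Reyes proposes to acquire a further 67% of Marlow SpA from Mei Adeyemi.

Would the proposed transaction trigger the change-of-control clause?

The purchase adds only to Mei Reyes's holdings (Mei Adeyemi's stake shrinks), so Mei Reyes is the only person who could newly come to control Fennick.
Mei Reyes's largest direct stake is 30% in Marlow, which does not meet the threshold, so Mei Reyes controls no company.
In Fennick, Mei Reyes's side holds only 5%, not ≥ 50%.
So before the transaction, Mei Reyes does not control Fennick.
After the purchase, Mei Reyes's direct stake in Marlow rises to 30% + 67% = 97%, and Mei Adeyemi's stake falls to 2%.
Mei Reyes holds 97% of Marlow, so Mei Reyes controls Marlow.
Marlow and Mei Reyes together hold 50% + 5% = 55% of Fennick, so Mei Reyes controls Fennick.
Mei Reyes did not control Fennick before and does after, so the clause is triggered.

Yes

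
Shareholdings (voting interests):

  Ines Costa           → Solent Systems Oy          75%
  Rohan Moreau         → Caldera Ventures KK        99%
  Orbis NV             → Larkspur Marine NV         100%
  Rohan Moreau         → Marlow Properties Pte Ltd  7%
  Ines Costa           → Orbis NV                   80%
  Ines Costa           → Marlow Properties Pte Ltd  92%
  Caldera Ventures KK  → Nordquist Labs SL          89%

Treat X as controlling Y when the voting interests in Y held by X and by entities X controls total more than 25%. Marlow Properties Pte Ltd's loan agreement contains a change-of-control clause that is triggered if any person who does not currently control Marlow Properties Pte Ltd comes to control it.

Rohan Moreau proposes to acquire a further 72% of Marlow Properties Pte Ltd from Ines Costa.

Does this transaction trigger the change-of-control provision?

The purchase adds only to Rohan's holdings (Ines's stake shrinks), so Rohan is the only person who could newly come to control Marlow.
Rohan holds 99% of Caldera, so Rohan controls Caldera.
Caldera holds 89% of Nordquist, so Rohan controls Nordquist.
In Marlow, Rohan's side holds only 7%, not > 25%.
So before the transaction, Rohan does not control Marlow.
After the purchase, Rohan's direct stake in Marlow rises to 7% + 72% = 79%, and Ines's stake falls to 20%.
Rohan holds 79% of Marlow, so Rohan controls Marlow.
Rohan did not control Marlow before and does after, so the clause is triggered.

Yes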